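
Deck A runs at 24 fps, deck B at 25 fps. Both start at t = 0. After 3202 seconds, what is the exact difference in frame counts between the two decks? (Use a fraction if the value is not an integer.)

3202 frames

A emits 24 × 3202 = 76848 frames; B emits 25 × 3202 = 80050.
Difference = 3202 frames; B is ahead of A.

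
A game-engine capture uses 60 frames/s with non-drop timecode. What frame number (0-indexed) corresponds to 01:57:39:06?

frame 423546

Total seconds to the label: (1 × 3600 + 57 × 60 + 39) = 7059.
Frame index = 7059 × 60 + 6 = 423546.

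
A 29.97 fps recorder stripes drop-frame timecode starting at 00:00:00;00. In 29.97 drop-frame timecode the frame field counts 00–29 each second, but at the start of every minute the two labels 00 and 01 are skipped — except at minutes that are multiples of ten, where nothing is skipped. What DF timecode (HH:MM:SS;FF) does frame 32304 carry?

00:17:57;26

Each 10-minute DF block holds 10 × 60 × 30 − 9 × 2 = 17982 frames. 32304 ÷ 17982 → 1 full block, remainder 14322.
Within the partial block the first minute is 1800 frames and each further minute 1798, so 7 further minute boundaries passed. Total skipped labels = 18 × 1 + 2 × 7 = 32.
Non-drop label index = 32304 + 32 = 32336; at 30 labels/s that is 00:17:57:26, i.e. DF 00:17:57;26.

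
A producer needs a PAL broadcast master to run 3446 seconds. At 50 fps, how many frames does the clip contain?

172300 frames

Frames = 3446 × 50 = 172300.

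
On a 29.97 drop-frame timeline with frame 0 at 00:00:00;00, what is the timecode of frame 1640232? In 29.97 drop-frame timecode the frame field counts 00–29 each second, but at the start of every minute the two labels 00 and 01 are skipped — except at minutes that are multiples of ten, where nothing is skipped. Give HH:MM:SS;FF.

15:12:09;04

Each 10-minute DF block holds 10 × 60 × 30 − 9 × 2 = 17982 frames. 1640232 ÷ 17982 → 91 full blocks, remainder 3870.
Within the partial block the first minute is 1800 frames and each further minute 1798, so 2 further minute boundaries passed. Total skipped labels = 18 × 91 + 2 × 2 = 1642.
Non-drop label index = 1640232 + 1642 = 1641874; at 30 labels/s that is 15:12:09:04, i.e. DF 15:12:09;04.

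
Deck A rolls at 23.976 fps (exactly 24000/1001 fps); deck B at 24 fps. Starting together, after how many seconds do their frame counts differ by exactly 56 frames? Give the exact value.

The gap grows by |24 − 24000/1001| = 24/1001 frames per second.
Time for a 56-frame gap: 56 ÷ (24/1001) = 7007/3 s.

7007/3 seconds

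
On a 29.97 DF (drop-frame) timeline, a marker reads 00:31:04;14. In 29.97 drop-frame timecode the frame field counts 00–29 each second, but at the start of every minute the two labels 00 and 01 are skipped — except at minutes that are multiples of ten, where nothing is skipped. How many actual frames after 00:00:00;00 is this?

As if non-drop at 30 labels/s: (0 × 3600 + 31 × 60 + 4) × 30 + 14 = 55934.
Minute boundaries passed: 31; those not divisible by 10: 31 − 3 = 28; dropped labels = 2 × 28 = 56.
Actual frame index = 55934 − 56 = 55878.

55878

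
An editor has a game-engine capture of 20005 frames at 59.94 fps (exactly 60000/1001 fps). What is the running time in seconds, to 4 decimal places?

333.7501 seconds

Running time = 20005 × 1001/60000 = 4005001/12000 s ≈ 333.7501 s.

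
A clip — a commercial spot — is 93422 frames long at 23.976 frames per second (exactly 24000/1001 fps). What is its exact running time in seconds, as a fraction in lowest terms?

Running time = 93422 ÷ (24000/1001) = 93422 × 1001/24000 = 46757711/12000 s.

46757711/12000 seconds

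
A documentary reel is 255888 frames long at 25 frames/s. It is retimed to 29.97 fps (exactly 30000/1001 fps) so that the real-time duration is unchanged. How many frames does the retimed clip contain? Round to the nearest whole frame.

306759 frames

Frames at target rate = 255888 × (30000/1001) / (25) = 307065600/1001 ≈ 306758.841.
Nearest whole frame: 306759.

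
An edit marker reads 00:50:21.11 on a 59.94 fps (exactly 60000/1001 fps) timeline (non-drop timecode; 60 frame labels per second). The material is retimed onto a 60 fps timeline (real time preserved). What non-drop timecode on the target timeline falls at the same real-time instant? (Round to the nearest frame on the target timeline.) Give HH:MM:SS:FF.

Source frame index: (0×3600 + 50×60 + 21) × 60 + 11 = 181271.
Real time: 181271 / (60000/1001) = 181452271/60000 s.
Target frame: (181452271/60000) × (60) = 181452271/1000 ≈ 181452.271 → 181452.
At 60 labels/s: frame 181452 → 00:50:24:12.

00:50:24:12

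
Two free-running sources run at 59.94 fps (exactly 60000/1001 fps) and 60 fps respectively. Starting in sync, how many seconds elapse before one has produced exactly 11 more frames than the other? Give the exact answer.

The gap grows by |60 − 60000/1001| = 60/1001 frames per second.
Time for a 11-frame gap: 11 ÷ (60/1001) = 11011/60 s.

11011/60 seconds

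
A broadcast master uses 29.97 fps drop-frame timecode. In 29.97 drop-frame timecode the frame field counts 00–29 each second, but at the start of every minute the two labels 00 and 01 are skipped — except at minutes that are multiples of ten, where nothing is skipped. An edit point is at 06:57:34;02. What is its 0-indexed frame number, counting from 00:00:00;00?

As if non-drop at 30 labels/s: (6 × 3600 + 57 × 60 + 34) × 30 + 2 = 751622.
Minute boundaries passed: 417; those not divisible by 10: 417 − 41 = 376; dropped labels = 2 × 376 = 752.
Actual frame index = 751622 − 752 = 750870.

750870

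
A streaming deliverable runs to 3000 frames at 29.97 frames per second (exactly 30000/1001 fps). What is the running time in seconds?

Running time = 3000 / (30000/1001) = 100.1 s.

100.1 seconds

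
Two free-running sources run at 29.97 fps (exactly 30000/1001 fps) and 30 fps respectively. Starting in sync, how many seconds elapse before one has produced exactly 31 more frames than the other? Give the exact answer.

31031/30 seconds

The gap grows by |30 − 30000/1001| = 30/1001 frames per second.
Time for a 31-frame gap: 31 ÷ (30/1001) = 31031/30 s.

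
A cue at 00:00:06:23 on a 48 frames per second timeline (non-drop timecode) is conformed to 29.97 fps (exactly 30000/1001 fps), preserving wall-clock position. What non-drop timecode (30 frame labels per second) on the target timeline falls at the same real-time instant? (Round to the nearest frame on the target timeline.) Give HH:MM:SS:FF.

00:00:06:14

Source frame index: (0×3600 + 0×60 + 6) × 48 + 23 = 311.
Real time: 311 / (48) = 311/48 s.
Target frame: (311/48) × (30000/1001) = 194375/1001 ≈ 194.181 → 194.
At 30 labels/s: frame 194 → 00:00:06:14.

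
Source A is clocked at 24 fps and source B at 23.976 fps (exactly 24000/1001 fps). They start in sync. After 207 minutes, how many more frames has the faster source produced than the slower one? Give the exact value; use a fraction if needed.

207 min = 12420 s.
A emits 24 × 12420 = 298080 frames; B emits 24000/1001 × 12420 = 298080000/1001.
Difference = 298080/1001 frames (≈ 297.7822); B is behind A.

298080/1001 frames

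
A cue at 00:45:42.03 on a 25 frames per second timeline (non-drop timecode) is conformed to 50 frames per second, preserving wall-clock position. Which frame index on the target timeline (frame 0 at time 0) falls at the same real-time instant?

frame 137106

Source frame index: (0×3600 + 45×60 + 42) × 25 + 3 = 68553.
Real time: 68553 / (25) = 68553/25 s.
Target frame: (68553/25) × (50) = 137106.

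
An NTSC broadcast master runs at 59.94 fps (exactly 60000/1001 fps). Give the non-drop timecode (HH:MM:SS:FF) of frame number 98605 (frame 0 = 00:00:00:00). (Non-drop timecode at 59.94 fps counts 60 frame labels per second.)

98605 ÷ 60 = 1643 full seconds, remainder 25 frames.
1643 s = 0 h 27 min 23 s.
Timecode: 00:27:23:25.

00:27:23:25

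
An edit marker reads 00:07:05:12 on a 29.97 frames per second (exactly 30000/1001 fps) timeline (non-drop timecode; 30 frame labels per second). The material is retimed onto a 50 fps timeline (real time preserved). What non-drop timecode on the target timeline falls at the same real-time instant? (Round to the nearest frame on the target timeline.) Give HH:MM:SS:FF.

Source frame index: (0×3600 + 7×60 + 5) × 30 + 12 = 12762.
Real time: 12762 / (30000/1001) = 2129127/5000 s.
Target frame: (2129127/5000) × (50) = 2129127/100 ≈ 21291.270 → 21291.
At 50 labels/s: frame 21291 → 00:07:05:41.

00:07:05:41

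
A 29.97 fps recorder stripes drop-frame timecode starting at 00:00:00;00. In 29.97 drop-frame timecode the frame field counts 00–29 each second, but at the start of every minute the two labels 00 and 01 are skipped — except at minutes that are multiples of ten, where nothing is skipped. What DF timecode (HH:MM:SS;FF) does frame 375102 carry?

Each 10-minute DF block holds 10 × 60 × 30 − 9 × 2 = 17982 frames. 375102 ÷ 17982 → 20 full blocks, remainder 15462.
Within the partial block the first minute is 1800 frames and each further minute 1798, so 8 further minute boundaries passed. Total skipped labels = 18 × 20 + 2 × 8 = 376.
Non-drop label index = 375102 + 376 = 375478; at 30 labels/s that is 03:28:35:28, i.e. DF 03:28:35;28.

03:28:35;28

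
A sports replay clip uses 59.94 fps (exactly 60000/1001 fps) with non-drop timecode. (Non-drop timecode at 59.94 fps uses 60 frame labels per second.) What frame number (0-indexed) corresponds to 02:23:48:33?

517713

Total seconds to the label: (2 × 3600 + 23 × 60 + 48) = 8628.
Frame index = 8628 × 60 + 33 = 517713.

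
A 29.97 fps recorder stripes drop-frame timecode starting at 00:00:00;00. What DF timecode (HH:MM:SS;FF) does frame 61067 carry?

Ten DF minutes hold 17982 frames, so frame 61067 lies in block 3 (frames 53946–71927) with 7121 frames into that block.
The block's first minute is 1800 frames and the rest 1798 each; 7121 frames reaches minute 3, so 3 × 18 + 3 × 2 = 60 labels have been skipped so far.
Adding those back, label number 61067 + 60 = 61127 at 30 labels/s is 2037 s + 17 f = 0 h 33 min 57 s frame 17, i.e. 00:33:57;17.

00:33:57;17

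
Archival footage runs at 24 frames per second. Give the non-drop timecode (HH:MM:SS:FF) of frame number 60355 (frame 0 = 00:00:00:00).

60355 ÷ 24 = 2514 full seconds, remainder 19 frames.
2514 s = 0 h 41 min 54 s.
Timecode: 00:41:54:19.

00:41:54:19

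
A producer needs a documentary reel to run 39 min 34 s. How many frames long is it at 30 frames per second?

39 min 34 s = 2374 s.
Frames = 2374 × 30 = 71220.

71220 frames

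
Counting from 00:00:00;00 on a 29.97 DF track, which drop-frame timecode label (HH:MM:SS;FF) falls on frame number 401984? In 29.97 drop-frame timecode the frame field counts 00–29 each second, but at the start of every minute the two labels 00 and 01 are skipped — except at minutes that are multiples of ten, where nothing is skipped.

03:43:32;26

Each 10-minute DF block holds 10 × 60 × 30 − 9 × 2 = 17982 frames. 401984 ÷ 17982 → 22 full blocks, remainder 6380.
Within the partial block the first minute is 1800 frames and each further minute 1798, so 3 further minute boundaries passed. Total skipped labels = 18 × 22 + 2 × 3 = 402.
Non-drop label index = 401984 + 402 = 402386; at 30 labels/s that is 03:43:32:26, i.e. DF 03:43:32;26.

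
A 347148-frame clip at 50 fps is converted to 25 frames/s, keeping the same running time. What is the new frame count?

173574 frames

Target frames = source frames × (target rate / source rate) = 347148 × (25)/(50) = 347148 × 1/2 = 173574.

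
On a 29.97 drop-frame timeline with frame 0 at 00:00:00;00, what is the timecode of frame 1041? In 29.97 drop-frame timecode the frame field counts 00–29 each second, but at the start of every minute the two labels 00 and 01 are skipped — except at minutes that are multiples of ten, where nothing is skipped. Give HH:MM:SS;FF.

00:00:34;21

Ten DF minutes hold 17982 frames, so frame 1041 lies in block 0 (frames 0–17981) with 1041 frames into that block.
The block's first minute is 1800 frames and the rest 1798 each; 1041 frames reaches minute 0, so 0 × 18 + 0 × 2 = 0 labels have been skipped so far.
Adding those back, label number 1041 + 0 = 1041 at 30 labels/s is 34 s + 21 f = 0 h 0 min 34 s frame 21, i.e. 00:00:34;21.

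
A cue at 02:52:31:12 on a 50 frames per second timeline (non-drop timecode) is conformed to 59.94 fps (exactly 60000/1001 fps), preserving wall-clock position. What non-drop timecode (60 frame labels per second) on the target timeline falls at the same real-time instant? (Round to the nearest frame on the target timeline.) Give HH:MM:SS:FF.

02:52:20:54

Source frame index: (2×3600 + 52×60 + 31) × 50 + 12 = 517562.
Real time: 517562 / (50) = 258781/25 s.
Target frame: (258781/25) × (60000/1001) = 621074400/1001 ≈ 620453.946 → 620454.
At 60 labels/s: frame 620454 → 02:52:20:54.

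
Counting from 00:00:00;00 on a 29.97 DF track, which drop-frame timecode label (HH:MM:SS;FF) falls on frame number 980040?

09:05:00;22

Ten DF minutes hold 17982 frames, so frame 980040 lies in block 54 (frames 971028–989009) with 9012 frames into that block.
The block's first minute is 1800 frames and the rest 1798 each; 9012 frames reaches minute 5, so 54 × 18 + 5 × 2 = 982 labels have been skipped so far.
Adding those back, label number 980040 + 982 = 981022 at 30 labels/s is 32700 s + 22 f = 9 h 5 min 0 s frame 22, i.e. 09:05:00;22.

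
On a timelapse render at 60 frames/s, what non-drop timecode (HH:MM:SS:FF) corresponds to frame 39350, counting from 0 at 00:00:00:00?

00:10:55:50

39350 ÷ 60 = 655 full seconds, remainder 50 frames.
655 s = 0 h 10 min 55 s.
Timecode: 00:10:55:50.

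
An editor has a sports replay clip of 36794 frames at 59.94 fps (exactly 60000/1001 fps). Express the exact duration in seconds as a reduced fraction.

18415397/30000 seconds

Running time = 36794 ÷ (60000/1001) = 36794 × 1001/60000 = 18415397/30000 s.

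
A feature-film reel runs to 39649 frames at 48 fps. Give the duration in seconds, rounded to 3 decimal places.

826.021 seconds

Running time = 39649 × 1/48 = 39649/48 s ≈ 826.021 s.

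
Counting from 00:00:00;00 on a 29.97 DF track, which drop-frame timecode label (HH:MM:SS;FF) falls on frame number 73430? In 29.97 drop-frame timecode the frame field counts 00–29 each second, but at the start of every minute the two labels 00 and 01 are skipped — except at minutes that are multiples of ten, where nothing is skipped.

Each 10-minute DF block holds 10 × 60 × 30 − 9 × 2 = 17982 frames. 73430 ÷ 17982 → 4 full blocks, remainder 1502.
Within the partial block the first minute is 1800 frames and each further minute 1798, so 0 further minute boundaries passed. Total skipped labels = 18 × 4 + 2 × 0 = 72.
Non-drop label index = 73430 + 72 = 73502; at 30 labels/s that is 00:40:50:02, i.e. DF 00:40:50;02.

00:40:50;02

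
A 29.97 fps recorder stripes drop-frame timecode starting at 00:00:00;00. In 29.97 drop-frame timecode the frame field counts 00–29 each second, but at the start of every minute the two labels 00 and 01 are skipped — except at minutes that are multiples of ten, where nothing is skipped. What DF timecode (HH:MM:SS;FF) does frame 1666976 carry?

15:27:01;16

Ten DF minutes hold 17982 frames, so frame 1666976 lies in block 92 (frames 1654344–1672325) with 12632 frames into that block.
The block's first minute is 1800 frames and the rest 1798 each; 12632 frames reaches minute 7, so 92 × 18 + 7 × 2 = 1670 labels have been skipped so far.
Adding those back, label number 1666976 + 1670 = 1668646 at 30 labels/s is 55621 s + 16 f = 15 h 27 min 1 s frame 16, i.e. 15:27:01;16.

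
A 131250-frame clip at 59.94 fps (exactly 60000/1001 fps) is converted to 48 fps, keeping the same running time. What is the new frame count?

105105 frames

Target frames = source frames × (target rate / source rate) = 131250 × (48)/(60000/1001) = 131250 × 1001/1250 = 105105.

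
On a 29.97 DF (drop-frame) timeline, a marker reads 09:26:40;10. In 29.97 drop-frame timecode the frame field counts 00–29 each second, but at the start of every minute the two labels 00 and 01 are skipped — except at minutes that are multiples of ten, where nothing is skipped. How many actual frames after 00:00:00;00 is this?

1018990

As if non-drop at 30 labels/s: (9 × 3600 + 26 × 60 + 40) × 30 + 10 = 1020010.
Minute boundaries passed: 566; those not divisible by 10: 566 − 56 = 510; dropped labels = 2 × 510 = 1020.
Actual frame index = 1020010 − 1020 = 1018990.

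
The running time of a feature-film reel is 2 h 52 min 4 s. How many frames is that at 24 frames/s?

2 h 52 min 4 s = 10324 s.
Frames = 10324 × 24 = 247776.

247776 frames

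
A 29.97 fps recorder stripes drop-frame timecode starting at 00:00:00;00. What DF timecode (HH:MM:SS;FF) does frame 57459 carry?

Ten DF minutes hold 17982 frames, so frame 57459 lies in block 3 (frames 53946–71927) with 3513 frames into that block.
The block's first minute is 1800 frames and the rest 1798 each; 3513 frames reaches minute 1, so 3 × 18 + 1 × 2 = 56 labels have been skipped so far.
Adding those back, label number 57459 + 56 = 57515 at 30 labels/s is 1917 s + 5 f = 0 h 31 min 57 s frame 5, i.e. 00:31:57;05.

00:31:57;05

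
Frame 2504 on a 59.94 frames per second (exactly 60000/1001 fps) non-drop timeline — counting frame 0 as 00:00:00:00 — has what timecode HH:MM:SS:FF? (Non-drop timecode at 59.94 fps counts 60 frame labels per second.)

00:00:41:44

2504 ÷ 60 = 41 full seconds, remainder 44 frames.
41 s = 0 h 0 min 41 s.
Timecode: 00:00:41:44.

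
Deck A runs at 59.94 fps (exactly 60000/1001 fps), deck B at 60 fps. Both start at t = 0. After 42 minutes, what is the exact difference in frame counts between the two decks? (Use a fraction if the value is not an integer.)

42 min = 2520 s.
A emits 60000/1001 × 2520 = 21600000/143 frames; B emits 60 × 2520 = 151200.
Difference = 21600/143 frames (≈ 151.0490); B is ahead of A.

21600/143 frames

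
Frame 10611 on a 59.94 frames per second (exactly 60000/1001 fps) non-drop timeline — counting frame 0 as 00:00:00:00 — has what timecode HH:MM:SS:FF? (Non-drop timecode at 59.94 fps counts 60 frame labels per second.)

00:02:56:51

10611 ÷ 60 = 176 full seconds, remainder 51 frames.
176 s = 0 h 2 min 56 s.
Timecode: 00:02:56:51.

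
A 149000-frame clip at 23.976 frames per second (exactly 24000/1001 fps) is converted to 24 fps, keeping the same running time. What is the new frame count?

149149 frames

Target frames = source frames × (target rate / source rate) = 149000 × (24)/(24000/1001) = 149000 × 1001/1000 = 149149.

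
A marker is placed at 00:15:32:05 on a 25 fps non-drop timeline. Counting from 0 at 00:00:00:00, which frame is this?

Total seconds to the label: (0 × 3600 + 15 × 60 + 32) = 932.
Frame index = 932 × 25 + 5 = 23305.

23305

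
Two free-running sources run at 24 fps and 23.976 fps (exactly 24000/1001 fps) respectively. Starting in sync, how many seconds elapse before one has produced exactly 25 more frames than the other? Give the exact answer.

The gap grows by |24000/1001 − 24| = 24/1001 frames per second.
Time for a 25-frame gap: 25 ÷ (24/1001) = 25025/24 s.

25025/24 seconds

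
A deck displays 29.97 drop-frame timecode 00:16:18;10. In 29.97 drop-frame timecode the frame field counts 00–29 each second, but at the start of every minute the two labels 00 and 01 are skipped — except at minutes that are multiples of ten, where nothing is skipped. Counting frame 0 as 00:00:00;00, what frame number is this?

Complete 10-minute blocks: 1, each 17982 frames → 17982.
Remaining 6 whole minutes in the current block: 1800 + 5 × 1798 = 10790 frames.
Within the current minute: 18 × 30 + 10 − 2 = 548 (labels ;00/;01 skipped at this minute). Total = 17982 + 10790 + 548 = 29320.

29320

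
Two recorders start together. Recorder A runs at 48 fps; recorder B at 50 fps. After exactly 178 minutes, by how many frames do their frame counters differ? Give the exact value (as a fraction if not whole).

21360 frames

178 min = 10680 s.
A emits 48 × 10680 = 512640 frames; B emits 50 × 10680 = 534000.
Difference = 21360 frames; B is ahead of A.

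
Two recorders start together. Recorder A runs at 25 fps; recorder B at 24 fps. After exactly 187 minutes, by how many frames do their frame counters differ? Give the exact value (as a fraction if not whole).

11220 frames

187 min = 11220 s.
A emits 25 × 11220 = 280500 frames; B emits 24 × 11220 = 269280.
Difference = 11220 frames; B is behind A.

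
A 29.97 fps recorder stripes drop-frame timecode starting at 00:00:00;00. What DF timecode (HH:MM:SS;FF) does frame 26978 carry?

00:15:00;06

Each 10-minute DF block holds 10 × 60 × 30 − 9 × 2 = 17982 frames. 26978 ÷ 17982 → 1 full block, remainder 8996.
Within the partial block the first minute is 1800 frames and each further minute 1798, so 5 further minute boundaries passed. Total skipped labels = 18 × 1 + 2 × 5 = 28.
Non-drop label index = 26978 + 28 = 27006; at 30 labels/s that is 00:15:00:06, i.e. DF 00:15:00;06.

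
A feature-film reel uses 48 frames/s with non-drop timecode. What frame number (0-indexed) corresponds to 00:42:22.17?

122033

Total seconds to the label: (0 × 3600 + 42 × 60 + 22) = 2542.
Frame index = 2542 × 48 + 17 = 122033.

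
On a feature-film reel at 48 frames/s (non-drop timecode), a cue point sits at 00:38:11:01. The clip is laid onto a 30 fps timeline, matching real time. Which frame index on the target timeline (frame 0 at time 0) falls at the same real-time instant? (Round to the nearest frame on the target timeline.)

frame 68731

Source frame index: (0×3600 + 38×60 + 11) × 48 + 1 = 109969.
Real time: 109969 / (48) = 109969/48 s.
Target frame: (109969/48) × (30) = 549845/8 ≈ 68730.625 → 68731.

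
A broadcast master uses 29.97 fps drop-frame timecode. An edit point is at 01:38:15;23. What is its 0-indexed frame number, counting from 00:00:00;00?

176695

Complete 10-minute blocks: 9, each 17982 frames → 161838.
Remaining 8 whole minutes in the current block: 1800 + 7 × 1798 = 14386 frames.
Within the current minute: 15 × 30 + 23 − 2 = 471 (labels ;00/;01 skipped at this minute). Total = 161838 + 14386 + 471 = 176695.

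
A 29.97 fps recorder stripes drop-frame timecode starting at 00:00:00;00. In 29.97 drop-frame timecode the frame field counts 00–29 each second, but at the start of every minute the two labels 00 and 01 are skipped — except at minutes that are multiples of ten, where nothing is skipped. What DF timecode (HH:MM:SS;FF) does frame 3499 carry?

00:01:56;21

Each 10-minute DF block holds 10 × 60 × 30 − 9 × 2 = 17982 frames. 3499 ÷ 17982 → 0 full blocks, remainder 3499.
Within the partial block the first minute is 1800 frames and each further minute 1798, so 1 further minute boundary passed. Total skipped labels = 18 × 0 + 2 × 1 = 2.
Non-drop label index = 3499 + 2 = 3501; at 30 labels/s that is 00:01:56:21, i.e. DF 00:01:56;21.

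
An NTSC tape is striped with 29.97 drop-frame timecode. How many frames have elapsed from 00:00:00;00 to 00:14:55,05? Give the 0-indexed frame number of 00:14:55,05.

26829

Complete 10-minute blocks: 1, each 17982 frames → 17982.
Remaining 4 whole minutes in the current block: 1800 + 3 × 1798 = 7194 frames.
Within the current minute: 55 × 30 + 5 − 2 = 1653 (labels ;00/;01 skipped at this minute). Total = 17982 + 7194 + 1653 = 26829.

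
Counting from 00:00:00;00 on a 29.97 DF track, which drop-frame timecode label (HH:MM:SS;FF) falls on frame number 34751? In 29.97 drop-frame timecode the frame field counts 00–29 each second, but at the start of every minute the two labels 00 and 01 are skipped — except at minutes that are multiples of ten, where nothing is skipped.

00:19:19;17

Each 10-minute DF block holds 10 × 60 × 30 − 9 × 2 = 17982 frames. 34751 ÷ 17982 → 1 full block, remainder 16769.
Within the partial block the first minute is 1800 frames and each further minute 1798, so 9 further minute boundaries passed. Total skipped labels = 18 × 1 + 2 × 9 = 36.
Non-drop label index = 34751 + 36 = 34787; at 30 labels/s that is 00:19:19:17, i.e. DF 00:19:19;17.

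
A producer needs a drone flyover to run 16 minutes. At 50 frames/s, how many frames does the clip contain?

48000 frames

16 min = 960 s.
Frames = 960 × 50 = 48000.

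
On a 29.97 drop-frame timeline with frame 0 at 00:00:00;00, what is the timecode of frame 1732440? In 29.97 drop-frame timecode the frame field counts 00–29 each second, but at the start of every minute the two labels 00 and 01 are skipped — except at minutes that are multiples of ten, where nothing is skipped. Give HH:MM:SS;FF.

Each 10-minute DF block holds 10 × 60 × 30 − 9 × 2 = 17982 frames. 1732440 ÷ 17982 → 96 full blocks, remainder 6168.
Within the partial block the first minute is 1800 frames and each further minute 1798, so 3 further minute boundaries passed. Total skipped labels = 18 × 96 + 2 × 3 = 1734.
Non-drop label index = 1732440 + 1734 = 1734174; at 30 labels/s that is 16:03:25:24, i.e. DF 16:03:25;24.

16:03:25;24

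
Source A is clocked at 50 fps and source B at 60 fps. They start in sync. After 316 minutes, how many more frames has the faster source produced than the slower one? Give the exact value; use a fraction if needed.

316 min = 18960 s.
A emits 50 × 18960 = 948000 frames; B emits 60 × 18960 = 1137600.
Difference = 189600 frames; B is ahead of A.

189600 frames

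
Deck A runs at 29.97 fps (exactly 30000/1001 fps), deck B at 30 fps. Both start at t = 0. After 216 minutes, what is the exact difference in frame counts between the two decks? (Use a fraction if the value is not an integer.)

388800/1001 frames

216 min = 12960 s.
A emits 30000/1001 × 12960 = 388800000/1001 frames; B emits 30 × 12960 = 388800.
Difference = 388800/1001 frames (≈ 388.4116); B is ahead of A.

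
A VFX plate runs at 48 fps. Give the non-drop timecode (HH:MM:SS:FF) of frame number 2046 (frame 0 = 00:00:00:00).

2046 ÷ 48 = 42 full seconds, remainder 30 frames.
42 s = 0 h 0 min 42 s.
Timecode: 00:00:42:30.

00:00:42:30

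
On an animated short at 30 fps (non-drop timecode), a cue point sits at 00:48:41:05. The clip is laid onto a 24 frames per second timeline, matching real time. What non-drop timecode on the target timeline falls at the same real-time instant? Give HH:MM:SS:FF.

Source frame index: (0×3600 + 48×60 + 41) × 30 + 5 = 87635.
Real time: 87635 / (30) = 17527/6 s.
Target frame: (17527/6) × (24) = 70108.
At 24 labels/s: frame 70108 → 00:48:41:04.

00:48:41:04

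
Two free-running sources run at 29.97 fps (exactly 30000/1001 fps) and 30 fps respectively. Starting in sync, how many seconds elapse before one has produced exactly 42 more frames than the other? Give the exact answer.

1401.4 seconds

The gap grows by |30 − 30000/1001| = 30/1001 frames per second.
Time for a 42-frame gap: 42 ÷ (30/1001) = 1401.4 s.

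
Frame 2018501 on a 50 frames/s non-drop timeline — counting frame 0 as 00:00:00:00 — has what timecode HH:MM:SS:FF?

11:12:50:01

2018501 ÷ 50 = 40370 full seconds, remainder 1 frame.
40370 s = 11 h 12 min 50 s.
Timecode: 11:12:50:01.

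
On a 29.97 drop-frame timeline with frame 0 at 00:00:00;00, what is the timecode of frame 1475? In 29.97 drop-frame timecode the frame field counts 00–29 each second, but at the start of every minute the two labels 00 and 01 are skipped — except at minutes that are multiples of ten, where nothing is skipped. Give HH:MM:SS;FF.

Ten DF minutes hold 17982 frames, so frame 1475 lies in block 0 (frames 0–17981) with 1475 frames into that block.
The block's first minute is 1800 frames and the rest 1798 each; 1475 frames reaches minute 0, so 0 × 18 + 0 × 2 = 0 labels have been skipped so far.
Adding those back, label number 1475 + 0 = 1475 at 30 labels/s is 49 s + 5 f = 0 h 0 min 49 s frame 5, i.e. 00:00:49;05.

00:00:49;05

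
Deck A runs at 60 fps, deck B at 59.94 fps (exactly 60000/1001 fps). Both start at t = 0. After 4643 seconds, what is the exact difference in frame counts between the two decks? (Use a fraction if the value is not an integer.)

A emits 60 × 4643 = 278580 frames; B emits 60000/1001 × 4643 = 278580000/1001.
Difference = 278580/1001 frames (≈ 278.3017); B is behind A.

278580/1001 frames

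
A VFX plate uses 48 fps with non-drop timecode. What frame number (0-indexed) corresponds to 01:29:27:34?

Total seconds to the label: (1 × 3600 + 29 × 60 + 27) = 5367.
Frame index = 5367 × 48 + 34 = 257650.

257650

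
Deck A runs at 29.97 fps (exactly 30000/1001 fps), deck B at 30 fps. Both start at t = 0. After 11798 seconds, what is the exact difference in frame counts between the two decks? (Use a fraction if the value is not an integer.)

353940/1001 frames

A emits 30000/1001 × 11798 = 353940000/1001 frames; B emits 30 × 11798 = 353940.
Difference = 353940/1001 frames (≈ 353.5864); B is ahead of A.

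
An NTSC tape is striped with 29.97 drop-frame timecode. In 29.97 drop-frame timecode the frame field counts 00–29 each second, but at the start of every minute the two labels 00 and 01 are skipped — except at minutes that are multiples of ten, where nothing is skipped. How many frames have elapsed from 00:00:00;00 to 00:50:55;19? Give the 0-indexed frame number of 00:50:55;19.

As if non-drop at 30 labels/s: (0 × 3600 + 50 × 60 + 55) × 30 + 19 = 91669.
Minute boundaries passed: 50; those not divisible by 10: 50 − 5 = 45; dropped labels = 2 × 45 = 90.
Actual frame index = 91669 − 90 = 91579.

91579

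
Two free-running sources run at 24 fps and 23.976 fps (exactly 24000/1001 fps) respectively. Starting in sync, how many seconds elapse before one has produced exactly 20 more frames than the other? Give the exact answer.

5005/6 seconds

The gap grows by |24000/1001 − 24| = 24/1001 frames per second.
Time for a 20-frame gap: 20 ÷ (24/1001) = 5005/6 s.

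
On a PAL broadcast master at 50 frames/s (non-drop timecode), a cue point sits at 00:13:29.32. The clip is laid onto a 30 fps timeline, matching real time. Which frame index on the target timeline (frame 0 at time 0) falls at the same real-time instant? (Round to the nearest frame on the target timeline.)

Source frame index: (0×3600 + 13×60 + 29) × 50 + 32 = 40482.
Real time: 40482 / (50) = 20241/25 s.
Target frame: (20241/25) × (30) = 121446/5 ≈ 24289.200 → 24289.

frame 24289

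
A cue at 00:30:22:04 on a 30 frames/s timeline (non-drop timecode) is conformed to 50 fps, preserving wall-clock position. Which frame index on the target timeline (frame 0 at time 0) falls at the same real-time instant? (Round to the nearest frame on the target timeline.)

Source frame index: (0×3600 + 30×60 + 22) × 30 + 4 = 54664.
Real time: 54664 / (30) = 27332/15 s.
Target frame: (27332/15) × (50) = 273320/3 ≈ 91106.667 → 91107.

frame 91107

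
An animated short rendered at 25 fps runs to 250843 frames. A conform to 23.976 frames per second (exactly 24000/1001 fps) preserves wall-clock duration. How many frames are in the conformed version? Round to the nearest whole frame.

240569 frames

Frames at target rate = 250843 × (24000/1001) / (25) = 240809280/1001 ≈ 240568.711.
Nearest whole frame: 240569.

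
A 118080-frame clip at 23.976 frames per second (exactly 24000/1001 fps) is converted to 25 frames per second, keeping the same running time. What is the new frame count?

Target frames = source frames × (target rate / source rate) = 118080 × (25)/(24000/1001) = 118080 × 1001/960 = 123123.

123123 frames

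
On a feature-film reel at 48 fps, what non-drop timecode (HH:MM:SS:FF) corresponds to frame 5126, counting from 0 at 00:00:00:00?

5126 ÷ 48 = 106 full seconds, remainder 38 frames.
106 s = 0 h 1 min 46 s.
Timecode: 00:01:46:38.

00:01:46:38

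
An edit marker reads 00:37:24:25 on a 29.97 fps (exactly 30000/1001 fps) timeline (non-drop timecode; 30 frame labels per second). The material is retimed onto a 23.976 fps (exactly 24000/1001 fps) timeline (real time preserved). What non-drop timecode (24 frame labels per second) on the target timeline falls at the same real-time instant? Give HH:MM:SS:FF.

Source frame index: (0×3600 + 37×60 + 24) × 30 + 25 = 67345.
Real time: 67345 / (30000/1001) = 13482469/6000 s.
Target frame: (13482469/6000) × (24000/1001) = 53876.
At 24 labels/s: frame 53876 → 00:37:24:20.

00:37:24:20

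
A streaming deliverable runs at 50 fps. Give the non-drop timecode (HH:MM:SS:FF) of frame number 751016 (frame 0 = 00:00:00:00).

04:10:20:16

751016 ÷ 50 = 15020 full seconds, remainder 16 frames.
15020 s = 4 h 10 min 20 s.
Timecode: 04:10:20:16.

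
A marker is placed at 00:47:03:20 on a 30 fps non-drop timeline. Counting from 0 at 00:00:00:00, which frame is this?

84710

Total seconds to the label: (0 × 3600 + 47 × 60 + 3) = 2823.
Frame index = 2823 × 30 + 20 = 84710.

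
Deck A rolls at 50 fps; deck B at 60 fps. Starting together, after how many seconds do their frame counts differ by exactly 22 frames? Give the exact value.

2.2 seconds

The gap grows by |60 − 50| = 10 frames per second.
Time for a 22-frame gap: 22 ÷ (10) = 2.2 s.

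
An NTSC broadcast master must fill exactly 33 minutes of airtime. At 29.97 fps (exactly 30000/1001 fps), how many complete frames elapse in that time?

59340 frames

33 min = 1980 s.
Frames = 1980 × 30000/1001 = 5400000/91 ≈ 59340.6593.
Complete frames: 59340.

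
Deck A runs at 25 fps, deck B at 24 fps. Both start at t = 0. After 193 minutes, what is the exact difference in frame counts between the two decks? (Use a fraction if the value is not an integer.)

11580 frames

193 min = 11580 s.
A emits 25 × 11580 = 289500 frames; B emits 24 × 11580 = 277920.
Difference = 11580 frames; B is behind A.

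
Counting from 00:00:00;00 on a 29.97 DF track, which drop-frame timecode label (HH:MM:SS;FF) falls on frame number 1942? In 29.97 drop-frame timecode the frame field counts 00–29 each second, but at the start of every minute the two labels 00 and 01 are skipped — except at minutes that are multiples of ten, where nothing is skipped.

Ten DF minutes hold 17982 frames, so frame 1942 lies in block 0 (frames 0–17981) with 1942 frames into that block.
The block's first minute is 1800 frames and the rest 1798 each; 1942 frames reaches minute 1, so 0 × 18 + 1 × 2 = 2 labels have been skipped so far.
Adding those back, label number 1942 + 2 = 1944 at 30 labels/s is 64 s + 24 f = 0 h 1 min 4 s frame 24, i.e. 00:01:04;24.

00:01:04;24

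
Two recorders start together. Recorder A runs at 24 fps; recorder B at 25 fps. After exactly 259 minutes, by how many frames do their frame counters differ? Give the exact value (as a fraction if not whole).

15540 frames

259 min = 15540 s.
A emits 24 × 15540 = 372960 frames; B emits 25 × 15540 = 388500.
Difference = 15540 frames; B is ahead of A.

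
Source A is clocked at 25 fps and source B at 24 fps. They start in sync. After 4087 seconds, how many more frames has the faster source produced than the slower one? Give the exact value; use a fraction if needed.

A emits 25 × 4087 = 102175 frames; B emits 24 × 4087 = 98088.
Difference = 4087 frames; B is behind A.

4087 frames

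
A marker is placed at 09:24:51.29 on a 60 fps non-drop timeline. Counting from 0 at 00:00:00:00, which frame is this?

Total seconds to the label: (9 × 3600 + 24 × 60 + 51) = 33891.
Frame index = 33891 × 60 + 29 = 2033489.

2033489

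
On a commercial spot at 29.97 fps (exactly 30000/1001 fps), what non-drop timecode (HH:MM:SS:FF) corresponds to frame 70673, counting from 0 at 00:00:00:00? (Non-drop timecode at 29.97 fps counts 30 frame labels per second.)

70673 ÷ 30 = 2355 full seconds, remainder 23 frames.
2355 s = 0 h 39 min 15 s.
Timecode: 00:39:15:23.

00:39:15:23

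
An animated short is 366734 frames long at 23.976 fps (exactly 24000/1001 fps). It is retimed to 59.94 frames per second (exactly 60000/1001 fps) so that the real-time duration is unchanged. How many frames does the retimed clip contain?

Target frames = source frames × (target rate / source rate) = 366734 × (60000/1001)/(24000/1001) = 366734 × 5/2 = 916835.

916835 frames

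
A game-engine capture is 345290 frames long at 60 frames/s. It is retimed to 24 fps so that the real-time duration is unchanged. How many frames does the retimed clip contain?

Frames at target rate = 345290 × (24) / (60) = 138116.

138116 frames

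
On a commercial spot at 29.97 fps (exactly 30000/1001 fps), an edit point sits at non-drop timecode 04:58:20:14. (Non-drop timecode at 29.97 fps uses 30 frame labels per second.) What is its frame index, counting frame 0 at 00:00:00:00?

Total seconds to the label: (4 × 3600 + 58 × 60 + 20) = 17900.
Frame index = 17900 × 30 + 14 = 537014.

frame 537014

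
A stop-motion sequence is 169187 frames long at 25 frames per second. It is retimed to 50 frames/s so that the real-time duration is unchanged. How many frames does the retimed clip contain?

338374 frames

Target frames = source frames × (target rate / source rate) = 169187 × (50)/(25) = 169187 × 2 = 338374.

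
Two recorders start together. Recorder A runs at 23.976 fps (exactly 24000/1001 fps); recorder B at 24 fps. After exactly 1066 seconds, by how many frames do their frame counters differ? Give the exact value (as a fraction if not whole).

1968/77 frames

A emits 24000/1001 × 1066 = 1968000/77 frames; B emits 24 × 1066 = 25584.
Difference = 1968/77 frames (≈ 25.5584); B is ahead of A.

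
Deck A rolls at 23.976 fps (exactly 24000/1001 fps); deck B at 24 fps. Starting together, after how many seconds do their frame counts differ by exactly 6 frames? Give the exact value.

250.25 seconds

The gap grows by |24 − 24000/1001| = 24/1001 frames per second.
Time for a 6-frame gap: 6 ÷ (24/1001) = 250.25 s.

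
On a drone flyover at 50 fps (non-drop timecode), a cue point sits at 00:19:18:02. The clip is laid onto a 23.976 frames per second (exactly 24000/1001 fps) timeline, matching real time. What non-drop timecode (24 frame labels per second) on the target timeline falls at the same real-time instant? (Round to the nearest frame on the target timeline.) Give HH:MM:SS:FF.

00:19:16:21

Source frame index: (0×3600 + 19×60 + 18) × 50 + 2 = 57902.
Real time: 57902 / (50) = 28951/25 s.
Target frame: (28951/25) × (24000/1001) = 2137920/77 ≈ 27765.195 → 27765.
At 24 labels/s: frame 27765 → 00:19:16:21.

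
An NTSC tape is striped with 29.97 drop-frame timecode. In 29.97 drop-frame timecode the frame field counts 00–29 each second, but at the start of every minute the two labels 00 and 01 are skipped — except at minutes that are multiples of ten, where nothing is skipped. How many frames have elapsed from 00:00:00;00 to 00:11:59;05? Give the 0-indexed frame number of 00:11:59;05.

Complete 10-minute blocks: 1, each 17982 frames → 17982.
Remaining 1 whole minute in the current block: 1800 + 0 × 1798 = 1800 frames.
Within the current minute: 59 × 30 + 5 − 2 = 1773 (labels ;00/;01 skipped at this minute). Total = 17982 + 1800 + 1773 = 21555.

21555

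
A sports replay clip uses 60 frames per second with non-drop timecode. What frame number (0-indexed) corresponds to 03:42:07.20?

Total seconds to the label: (3 × 3600 + 42 × 60 + 7) = 13327.
Frame index = 13327 × 60 + 20 = 799640.

frame 799640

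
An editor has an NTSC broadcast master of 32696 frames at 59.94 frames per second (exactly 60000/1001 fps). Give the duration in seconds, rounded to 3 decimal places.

545.478 seconds

Running time = 32696 × 1001/60000 = 4091087/7500 s ≈ 545.478 s.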